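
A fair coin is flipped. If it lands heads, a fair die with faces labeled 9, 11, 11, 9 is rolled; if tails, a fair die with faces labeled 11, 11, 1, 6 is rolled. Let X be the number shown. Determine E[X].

E[X | heads] = (9+11+11+9)/4 = 10.
E[X | tails] = (11+11+1+6)/4 = 29/4.
E[X] = (1/2)·(10) + (1/2)·(29/4) = 69/8.

69/8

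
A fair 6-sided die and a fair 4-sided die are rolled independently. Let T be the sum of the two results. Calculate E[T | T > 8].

P(T > 8) = 1/8.
Σ over the event: 9·1/12 + 10·1/24 = 7/6.
E[T | T > 8] = (7/6) / (1/8) = 28/3.

28/3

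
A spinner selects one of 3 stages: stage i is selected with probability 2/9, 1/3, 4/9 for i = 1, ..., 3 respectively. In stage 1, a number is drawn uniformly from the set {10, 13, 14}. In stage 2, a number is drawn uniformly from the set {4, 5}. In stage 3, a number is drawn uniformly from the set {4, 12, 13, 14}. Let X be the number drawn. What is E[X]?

487/54

E[X | stage 1] = (10+13+14)/3 = 37/3.
E[X | stage 2] = (4+5)/2 = 9/2.
E[X | stage 3] = (4+12+13+14)/4 = 43/4.
By the law of total expectation,
E[X] = (2/9)·(37/3) + (1/3)·(9/2) + (4/9)·(43/4) = 487/54.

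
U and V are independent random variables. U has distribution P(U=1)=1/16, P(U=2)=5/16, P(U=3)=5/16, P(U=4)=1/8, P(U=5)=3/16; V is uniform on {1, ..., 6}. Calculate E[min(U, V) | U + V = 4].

P(U + V = 4) = 11/96.
Summing min(U,V)·P(x,y) over outcomes with U + V = 4 gives 1/6.
E[min(U, V) | U + V = 4] = (1/6) / (11/96) = 16/11.

16/11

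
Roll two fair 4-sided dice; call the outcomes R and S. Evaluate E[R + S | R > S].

Outcomes with R > S: (2,1), (3,1), (3,2), (4,1), (4,2), (4,3), each with probability 1/16.
E[R + S | R > S] = (3 + 4 + 5 + 5 + 6 + 7) / 6 = 5.

5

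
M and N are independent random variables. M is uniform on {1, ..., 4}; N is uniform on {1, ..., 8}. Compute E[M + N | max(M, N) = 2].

10/3

Outcomes with max(M, N) = 2: (1,2), (2,1), (2,2), each with probability 1/32.
E[M + N | max(M, N) = 2] = (3 + 3 + 4) / 3 = 10/3.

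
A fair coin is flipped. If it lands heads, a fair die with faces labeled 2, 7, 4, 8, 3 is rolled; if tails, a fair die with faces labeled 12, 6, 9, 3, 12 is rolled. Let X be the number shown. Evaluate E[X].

33/5

E[X | heads] = (2+7+4+8+3)/5 = 24/5.
E[X | tails] = (12+6+9+3+12)/5 = 42/5.
By the law of total expectation,
E[X] = (1/2)·(24/5) + (1/2)·(42/5) = 33/5.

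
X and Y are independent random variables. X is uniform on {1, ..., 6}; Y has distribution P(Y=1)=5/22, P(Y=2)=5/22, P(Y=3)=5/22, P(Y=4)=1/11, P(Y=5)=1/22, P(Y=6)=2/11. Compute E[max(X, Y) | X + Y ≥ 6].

P(X + Y ≥ 6) = 85/132.
Summing max(X,Y)·P(x,y) over outcomes with X + Y ≥ 6 gives 147/44.
E[max(X, Y) | X + Y ≥ 6] = (147/44) / (85/132) = 441/85.

441/85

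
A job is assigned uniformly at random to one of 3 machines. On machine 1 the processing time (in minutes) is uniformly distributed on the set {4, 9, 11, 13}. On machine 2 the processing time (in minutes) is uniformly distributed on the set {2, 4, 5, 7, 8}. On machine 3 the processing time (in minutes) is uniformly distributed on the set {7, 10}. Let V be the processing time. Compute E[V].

E[V | machine 1] = (4+9+11+13)/4 = 37/4.
E[V | machine 2] = (2+4+5+7+8)/5 = 26/5.
E[V | machine 3] = (7+10)/2 = 17/2.
E[V] = (1/3)·(37/4) + (1/3)·(26/5) + (1/3)·(17/2) = 153/20.

153/20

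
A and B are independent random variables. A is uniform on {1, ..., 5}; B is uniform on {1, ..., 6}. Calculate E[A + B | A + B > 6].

P(A + B > 6) = 1/2.
Summing (A+B)·P(x,y) over outcomes with A + B > 6 gives 25/6.
E[A + B | A + B > 6] = (25/6) / (1/2) = 25/3.

25/3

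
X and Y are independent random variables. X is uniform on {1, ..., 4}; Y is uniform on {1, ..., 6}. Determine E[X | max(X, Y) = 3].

Outcomes with max(X, Y) = 3: (1,3), (2,3), (3,1), (3,2), (3,3), each with probability 1/24.
E[X | max(X, Y) = 3] = (1 + 2 + 3 + 3 + 3) / 5 = 12/5.

12/5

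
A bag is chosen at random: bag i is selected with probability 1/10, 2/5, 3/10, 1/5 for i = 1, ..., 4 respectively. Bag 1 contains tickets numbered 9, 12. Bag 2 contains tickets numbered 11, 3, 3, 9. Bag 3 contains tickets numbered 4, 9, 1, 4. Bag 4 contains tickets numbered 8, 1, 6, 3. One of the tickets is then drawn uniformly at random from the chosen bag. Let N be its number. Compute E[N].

59/10

E[N | bag 1] = (9+12)/2 = 21/2.
E[N | bag 2] = (11+3+3+9)/4 = 13/2.
E[N | bag 3] = (4+9+1+4)/4 = 9/2.
E[N | bag 4] = (8+1+6+3)/4 = 9/2.
E[N] = (1/10)·(21/2) + (2/5)·(13/2) + (3/10)·(9/2) + (1/5)·(9/2) = 59/10.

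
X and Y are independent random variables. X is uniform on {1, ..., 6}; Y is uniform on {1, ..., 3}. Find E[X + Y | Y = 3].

13/2

Outcomes with Y = 3: (1,3), (2,3), (3,3), (4,3), (5,3), (6,3), each with probability 1/18.
E[X + Y | Y = 3] = (4 + 5 + 6 + 7 + 8 + 9) / 6 = 13/2.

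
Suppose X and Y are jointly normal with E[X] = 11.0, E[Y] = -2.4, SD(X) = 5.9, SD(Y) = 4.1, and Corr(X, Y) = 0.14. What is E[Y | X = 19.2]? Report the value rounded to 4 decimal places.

-1.6022

E[Y | X=x] = μ_Y + ρ(σ_Y/σ_X)(x − μ_X) for jointly normal variables.
E[Y | X=19.2] = -2.4 + (0.14)·(4.1/5.9)·(19.2 − (11.0)) = -2.4 + (0.097288)·(8.2) = -1.6022.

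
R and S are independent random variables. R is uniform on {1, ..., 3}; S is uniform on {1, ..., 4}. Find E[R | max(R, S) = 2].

P(max(R, S) = 2) = 1/4.
Summing R·P(x,y) over outcomes with max(R, S) = 2 gives 5/12.
E[R | max(R, S) = 2] = (5/12) / (1/4) = 5/3.

5/3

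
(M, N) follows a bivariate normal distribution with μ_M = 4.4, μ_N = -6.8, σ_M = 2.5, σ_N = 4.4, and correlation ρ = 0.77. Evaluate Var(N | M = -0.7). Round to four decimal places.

Var(N | M=x) = (1 − ρ²)·σ_N².
Var(N | M=-0.7) = (4.4)²·(1 − (0.77)²) = 19.36·0.4071 = 7.8815.

7.8815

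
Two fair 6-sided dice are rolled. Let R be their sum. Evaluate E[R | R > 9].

32/3

P(R > 9) = 1/6.
Σ over the event: 10·1/12 + 11·1/18 + 12·1/36 = 16/9.
E[R | R > 9] = (16/9) / (1/6) = 32/3.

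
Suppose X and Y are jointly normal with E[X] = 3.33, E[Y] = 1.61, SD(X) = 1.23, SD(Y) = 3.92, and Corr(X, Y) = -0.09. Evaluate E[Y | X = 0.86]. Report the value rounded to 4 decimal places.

E[Y | X=x] = μ_Y + ρ(σ_Y/σ_X)(x − μ_X) for jointly normal variables.
E[Y | X=0.86] = 1.61 + (-0.09)·(3.92/1.23)·(0.86 − (3.33)) = 1.61 + (-0.28683)·(-2.47) = 2.3185.

2.3185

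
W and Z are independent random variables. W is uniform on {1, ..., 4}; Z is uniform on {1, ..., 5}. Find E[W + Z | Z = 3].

11/2

Outcomes with Z = 3: (1,3), (2,3), (3,3), (4,3), each with probability 1/20.
E[W + Z | Z = 3] = (4 + 5 + 6 + 7) / 4 = 11/2.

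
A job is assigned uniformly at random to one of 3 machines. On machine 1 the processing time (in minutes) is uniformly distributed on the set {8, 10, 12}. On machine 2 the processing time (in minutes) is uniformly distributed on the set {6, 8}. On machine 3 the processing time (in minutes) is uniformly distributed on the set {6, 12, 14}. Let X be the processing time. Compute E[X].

E[X | machine 1] = (8+10+12)/3 = 10.
E[X | machine 2] = (6+8)/2 = 7.
E[X | machine 3] = (6+12+14)/3 = 32/3.
By the law of total expectation,
E[X] = (1/3)·(10) + (1/3)·(7) + (1/3)·(32/3) = 83/9.

83/9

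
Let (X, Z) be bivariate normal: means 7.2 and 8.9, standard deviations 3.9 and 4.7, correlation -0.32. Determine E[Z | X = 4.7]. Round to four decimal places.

9.8641

The regression of Z on X has slope ρ·σ_Z/σ_X and passes through (μ_X, μ_Z).
E[Z | X=4.7] = 8.9 + (-0.32)·(4.7/3.9)·(4.7 − (7.2)) = 8.9 + (-0.38564)·(-2.5) = 9.8641.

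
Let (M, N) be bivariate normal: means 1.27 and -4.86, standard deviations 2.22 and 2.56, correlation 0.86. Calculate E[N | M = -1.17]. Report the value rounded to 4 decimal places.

-7.2798

The regression of N on M has slope ρ·σ_N/σ_M and passes through (μ_M, μ_N).
E[N | M=-1.17] = -4.86 + (0.86)·(2.56/2.22)·(-1.17 − (1.27)) = -4.86 + (0.99171)·(-2.44) = -7.2798.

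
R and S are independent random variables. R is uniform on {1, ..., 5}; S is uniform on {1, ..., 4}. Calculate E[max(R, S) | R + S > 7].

P(R + S > 7) = 3/20.
Summing max(R,S)·P(x,y) over outcomes with R + S > 7 gives 7/10.
E[max(R, S) | R + S > 7] = (7/10) / (3/20) = 14/3.

14/3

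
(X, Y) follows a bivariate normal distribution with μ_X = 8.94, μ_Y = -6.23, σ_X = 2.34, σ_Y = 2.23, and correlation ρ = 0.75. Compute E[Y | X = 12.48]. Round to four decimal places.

-3.6998

The regression of Y on X has slope ρ·σ_Y/σ_X and passes through (μ_X, μ_Y).
E[Y | X=12.48] = -6.23 + (0.75)·(2.23/2.34)·(12.48 − (8.94)) = -6.23 + (0.71474)·(3.54) = -3.6998.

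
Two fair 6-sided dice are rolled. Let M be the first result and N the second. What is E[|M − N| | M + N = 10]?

Outcomes with M + N = 10: (4,6), (5,5), (6,4), each with probability 1/36.
E[|M − N| | M + N = 10] = (2 + 0 + 2) / 3 = 4/3.

4/3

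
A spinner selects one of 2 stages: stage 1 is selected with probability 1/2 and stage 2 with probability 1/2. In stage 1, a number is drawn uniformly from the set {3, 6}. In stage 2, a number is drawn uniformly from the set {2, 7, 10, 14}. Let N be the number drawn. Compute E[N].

51/8

E[N | stage 1] = (3+6)/2 = 9/2.
E[N | stage 2] = (2+7+10+14)/4 = 33/4.
E[N] = (1/2)·(9/2) + (1/2)·(33/4) = 51/8.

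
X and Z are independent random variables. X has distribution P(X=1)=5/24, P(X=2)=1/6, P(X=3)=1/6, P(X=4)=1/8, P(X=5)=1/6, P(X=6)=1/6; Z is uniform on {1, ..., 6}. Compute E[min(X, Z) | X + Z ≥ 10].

P(X + Z ≥ 10) = 23/144.
Summing min(X,Z)·P(x,y) over outcomes with X + Z ≥ 10 gives 7/9.
E[min(X, Z) | X + Z ≥ 10] = (7/9) / (23/144) = 112/23.

112/23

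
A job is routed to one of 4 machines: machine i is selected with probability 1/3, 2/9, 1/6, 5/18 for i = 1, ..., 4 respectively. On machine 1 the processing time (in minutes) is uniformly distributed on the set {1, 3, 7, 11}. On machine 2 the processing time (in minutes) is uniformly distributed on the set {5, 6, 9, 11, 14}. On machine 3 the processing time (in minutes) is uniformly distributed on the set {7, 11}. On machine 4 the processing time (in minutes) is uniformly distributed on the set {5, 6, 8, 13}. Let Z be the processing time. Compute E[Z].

E[Z | machine 1] = (1+3+7+11)/4 = 11/2.
E[Z | machine 2] = (5+6+9+11+14)/5 = 9.
E[Z | machine 3] = (7+11)/2 = 9.
E[Z | machine 4] = (5+6+8+13)/4 = 8.
By the law of total expectation,
E[Z] = (1/3)·(11/2) + (2/9)·(9) + (1/6)·(9) + (5/18)·(8) = 68/9.

68/9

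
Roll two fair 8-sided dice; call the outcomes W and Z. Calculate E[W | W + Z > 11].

20/3

P(W + Z > 11) = 15/64.
Summing W·P(x,y) over outcomes with W + Z > 11 gives 25/16.
E[W | W + Z > 11] = (25/16) / (15/64) = 20/3.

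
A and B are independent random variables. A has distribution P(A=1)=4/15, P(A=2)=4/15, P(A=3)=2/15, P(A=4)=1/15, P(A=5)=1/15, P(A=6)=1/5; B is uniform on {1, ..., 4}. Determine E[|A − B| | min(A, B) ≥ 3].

P(min(A, B) ≥ 3) = 7/30.
Summing |A−B|·P(x,y) over outcomes with min(A, B) ≥ 3 gives 7/20.
E[|A − B| | min(A, B) ≥ 3] = (7/20) / (7/30) = 3/2.

3/2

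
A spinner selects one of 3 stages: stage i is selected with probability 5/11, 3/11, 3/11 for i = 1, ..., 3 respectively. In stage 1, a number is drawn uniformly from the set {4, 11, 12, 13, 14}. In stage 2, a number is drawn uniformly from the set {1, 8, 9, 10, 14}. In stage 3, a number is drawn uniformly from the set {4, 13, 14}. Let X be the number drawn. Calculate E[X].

551/55

E[X | stage 1] = (4+11+12+13+14)/5 = 54/5.
E[X | stage 2] = (1+8+9+10+14)/5 = 42/5.
E[X | stage 3] = (4+13+14)/3 = 31/3.
E[X] = (5/11)·(54/5) + (3/11)·(42/5) + (3/11)·(31/3) = 551/55.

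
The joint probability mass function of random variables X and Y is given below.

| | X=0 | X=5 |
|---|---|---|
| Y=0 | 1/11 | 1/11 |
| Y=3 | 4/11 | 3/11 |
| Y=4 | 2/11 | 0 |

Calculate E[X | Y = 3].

15/7

P(Y = 3) = 7/11.
Σ X·P over the event = 0·(4/11) + 5·(3/11) = 15/11.
E[X | Y = 3] = (15/11) / (7/11) = 15/7.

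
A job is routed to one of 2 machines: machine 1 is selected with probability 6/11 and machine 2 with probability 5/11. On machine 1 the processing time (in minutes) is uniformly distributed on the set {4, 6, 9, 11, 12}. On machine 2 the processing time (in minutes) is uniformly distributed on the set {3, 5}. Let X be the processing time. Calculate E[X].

32/5

E[X | machine 1] = (4+6+9+11+12)/5 = 42/5.
E[X | machine 2] = (3+5)/2 = 4.
E[X] = (6/11)·(42/5) + (5/11)·(4) = 32/5.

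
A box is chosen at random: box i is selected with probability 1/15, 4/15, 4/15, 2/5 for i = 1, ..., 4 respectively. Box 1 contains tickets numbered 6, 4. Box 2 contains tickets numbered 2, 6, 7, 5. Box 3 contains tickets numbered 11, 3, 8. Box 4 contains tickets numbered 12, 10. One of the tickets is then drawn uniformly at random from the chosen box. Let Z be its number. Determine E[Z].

E[Z | box 1] = (6+4)/2 = 5.
E[Z | box 2] = (2+6+7+5)/4 = 5.
E[Z | box 3] = (11+3+8)/3 = 22/3.
E[Z | box 4] = (12+10)/2 = 11.
E[Z] = (1/15)·(5) + (4/15)·(5) + (4/15)·(22/3) + (2/5)·(11) = 361/45.

361/45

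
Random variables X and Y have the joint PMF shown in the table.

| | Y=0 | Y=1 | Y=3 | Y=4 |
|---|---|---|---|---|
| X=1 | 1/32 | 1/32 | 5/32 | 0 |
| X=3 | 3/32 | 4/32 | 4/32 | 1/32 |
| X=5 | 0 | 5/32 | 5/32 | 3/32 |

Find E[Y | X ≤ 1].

16/7

P(X ≤ 1) = 7/32.
Σ Y·P over the event = 0·(1/32) + 1·(1/32) + 3·(5/32) = 1/2.
E[Y | X ≤ 1] = (1/2) / (7/32) = 16/7.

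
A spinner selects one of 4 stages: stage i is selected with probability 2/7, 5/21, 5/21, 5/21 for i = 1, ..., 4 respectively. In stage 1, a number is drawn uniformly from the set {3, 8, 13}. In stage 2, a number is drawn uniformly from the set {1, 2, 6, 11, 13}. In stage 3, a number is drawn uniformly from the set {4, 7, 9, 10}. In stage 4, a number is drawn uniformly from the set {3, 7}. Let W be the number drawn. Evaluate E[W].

E[W | stage 1] = (3+8+13)/3 = 8.
E[W | stage 2] = (1+2+6+11+13)/5 = 33/5.
E[W | stage 3] = (4+7+9+10)/4 = 15/2.
E[W | stage 4] = (3+7)/2 = 5.
E[W] = (2/7)·(8) + (5/21)·(33/5) + (5/21)·(15/2) + (5/21)·(5) = 41/6.

41/6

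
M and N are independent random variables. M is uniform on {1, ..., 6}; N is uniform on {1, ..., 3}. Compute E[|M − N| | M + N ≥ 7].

3

P(M + N ≥ 7) = 1/3.
Summing |M−N|·P(x,y) over outcomes with M + N ≥ 7 gives 1.
E[|M − N| | M + N ≥ 7] = (1) / (1/3) = 3.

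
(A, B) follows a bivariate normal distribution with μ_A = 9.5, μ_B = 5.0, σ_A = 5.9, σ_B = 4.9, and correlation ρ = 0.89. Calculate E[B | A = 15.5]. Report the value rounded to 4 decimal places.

9.4349

For a bivariate normal, E[B | A=x] = μ_B + ρ·(σ_B/σ_A)·(x − μ_A).
E[B | A=15.5] = 5.0 + (0.89)·(4.9/5.9)·(15.5 − (9.5)) = 5.0 + (0.73915)·(6) = 9.4349.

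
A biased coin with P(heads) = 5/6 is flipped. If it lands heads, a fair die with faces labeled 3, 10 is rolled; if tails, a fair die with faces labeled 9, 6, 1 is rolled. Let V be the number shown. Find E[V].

227/36

E[V | heads] = (3+10)/2 = 13/2.
E[V | tails] = (9+6+1)/3 = 16/3.
By the law of total expectation,
E[V] = (5/6)·(13/2) + (1/6)·(16/3) = 227/36.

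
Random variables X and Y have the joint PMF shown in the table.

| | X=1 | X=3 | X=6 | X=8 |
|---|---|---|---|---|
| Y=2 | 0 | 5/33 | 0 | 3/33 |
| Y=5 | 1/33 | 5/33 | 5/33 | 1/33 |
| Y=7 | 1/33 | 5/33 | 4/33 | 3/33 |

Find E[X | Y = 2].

P(Y = 2) = 8/33.
Summing X·P(X=x,Y=y) over the conditioning event gives 13/11.
E[X | Y = 2] = (13/11) / (8/33) = 39/8.

39/8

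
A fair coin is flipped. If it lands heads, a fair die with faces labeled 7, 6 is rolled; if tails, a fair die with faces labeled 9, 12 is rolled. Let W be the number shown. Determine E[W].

17/2

E[W | heads] = (7+6)/2 = 13/2.
E[W | tails] = (9+12)/2 = 21/2.
By the law of total expectation,
E[W] = (1/2)·(13/2) + (1/2)·(21/2) = 17/2.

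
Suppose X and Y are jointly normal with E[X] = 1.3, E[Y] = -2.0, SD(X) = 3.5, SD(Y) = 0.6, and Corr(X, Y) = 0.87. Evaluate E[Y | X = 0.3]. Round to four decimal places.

E[Y | X=x] = μ_Y + ρ(σ_Y/σ_X)(x − μ_X) for jointly normal variables.
E[Y | X=0.3] = -2.0 + (0.87)·(0.6/3.5)·(0.3 − (1.3)) = -2.0 + (0.14914)·(-1) = -2.1491.

-2.1491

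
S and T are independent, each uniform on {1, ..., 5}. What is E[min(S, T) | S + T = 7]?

Outcomes with S + T = 7: (2,5), (3,4), (4,3), (5,2), each with probability 1/25.
E[min(S, T) | S + T = 7] = (2 + 3 + 3 + 2) / 4 = 5/2.

5/2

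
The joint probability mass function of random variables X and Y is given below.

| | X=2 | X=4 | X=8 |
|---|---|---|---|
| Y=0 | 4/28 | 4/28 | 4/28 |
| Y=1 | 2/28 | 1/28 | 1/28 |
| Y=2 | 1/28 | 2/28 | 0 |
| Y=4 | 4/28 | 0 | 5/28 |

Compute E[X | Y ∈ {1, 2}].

P(Y ∈ {1, 2}) = 1/4.
Σ X·P over the event = 2·(2/28) + 2·(1/28) + 4·(1/28) + 4·(2/28) + 8·(1/28) = 13/14.
E[X | Y ∈ {1, 2}] = (13/14) / (1/4) = 26/7.

26/7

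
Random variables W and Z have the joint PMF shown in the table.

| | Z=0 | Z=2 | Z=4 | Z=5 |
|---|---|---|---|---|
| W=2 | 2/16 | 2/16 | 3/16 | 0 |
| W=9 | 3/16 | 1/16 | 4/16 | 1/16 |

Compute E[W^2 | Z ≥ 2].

46

P(Z ≥ 2) = 11/16.
Σ W^2·P over the event = 4·(2/16) + 4·(3/16) + 81·(1/16) + 81·(4/16) + 81·(1/16) = 253/8.
E[W^2 | Z ≥ 2] = (253/8) / (11/16) = 46.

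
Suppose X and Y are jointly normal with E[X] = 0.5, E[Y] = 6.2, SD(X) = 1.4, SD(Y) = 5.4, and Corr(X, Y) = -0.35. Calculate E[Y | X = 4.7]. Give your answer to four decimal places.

E[Y | X=x] = μ_Y + ρ(σ_Y/σ_X)(x − μ_X) for jointly normal variables.
E[Y | X=4.7] = 6.2 + (-0.35)·(5.4/1.4)·(4.7 − (0.5)) = 6.2 + (-1.35)·(4.2) = 0.5300.

0.5300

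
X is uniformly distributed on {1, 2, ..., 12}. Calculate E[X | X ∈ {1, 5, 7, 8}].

21/4

P(X ∈ {1, 5, 7, 8}) = 1/3.
Σ over the event: 1·1/12 + 5·1/12 + 7·1/12 + 8·1/12 = 7/4.
E[X | X ∈ {1, 5, 7, 8}] = (7/4) / (1/3) = 21/4.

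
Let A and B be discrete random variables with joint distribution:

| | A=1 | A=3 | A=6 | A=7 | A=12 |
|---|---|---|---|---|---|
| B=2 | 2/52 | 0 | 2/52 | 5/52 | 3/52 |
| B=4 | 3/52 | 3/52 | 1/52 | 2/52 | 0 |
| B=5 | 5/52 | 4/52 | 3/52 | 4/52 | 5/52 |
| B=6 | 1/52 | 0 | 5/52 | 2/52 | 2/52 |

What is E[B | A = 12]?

43/10

P(A = 12) = 5/26.
Σ B·P over the event = 2·(3/52) + 5·(5/52) + 6·(2/52) = 43/52.
E[B | A = 12] = (43/52) / (5/26) = 43/10.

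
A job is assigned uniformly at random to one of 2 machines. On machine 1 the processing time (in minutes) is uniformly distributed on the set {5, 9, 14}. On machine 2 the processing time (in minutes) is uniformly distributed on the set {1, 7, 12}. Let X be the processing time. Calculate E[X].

E[X | machine 1] = (5+9+14)/3 = 28/3.
E[X | machine 2] = (1+7+12)/3 = 20/3.
By the law of total expectation,
E[X] = (1/2)·(28/3) + (1/2)·(20/3) = 8.

8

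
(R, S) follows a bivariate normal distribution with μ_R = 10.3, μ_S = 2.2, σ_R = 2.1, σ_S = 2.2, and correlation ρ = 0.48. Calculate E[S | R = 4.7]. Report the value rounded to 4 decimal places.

E[S | R=x] = μ_S + ρ(σ_S/σ_R)(x − μ_R) for jointly normal variables.
E[S | R=4.7] = 2.2 + (0.48)·(2.2/2.1)·(4.7 − (10.3)) = 2.2 + (0.50286)·(-5.6) = -0.6160.

-0.6160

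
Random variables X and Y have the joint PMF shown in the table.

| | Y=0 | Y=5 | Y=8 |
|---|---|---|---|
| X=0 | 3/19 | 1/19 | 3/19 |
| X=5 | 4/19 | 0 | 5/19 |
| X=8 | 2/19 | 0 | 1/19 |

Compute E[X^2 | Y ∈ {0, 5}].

114/5

P(Y ∈ {0, 5}) = 10/19.
Σ X^2·P over the event = 0·(3/19) + 0·(1/19) + 25·(4/19) + 64·(2/19) = 12.
E[X^2 | Y ∈ {0, 5}] = (12) / (10/19) = 114/5.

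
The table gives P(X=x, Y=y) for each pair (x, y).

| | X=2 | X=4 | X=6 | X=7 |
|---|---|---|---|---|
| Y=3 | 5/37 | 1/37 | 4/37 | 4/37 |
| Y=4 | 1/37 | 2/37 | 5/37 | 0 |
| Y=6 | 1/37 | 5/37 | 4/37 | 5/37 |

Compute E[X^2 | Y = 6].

473/15

P(Y = 6) = 15/37.
Σ X^2·P over the event = 4·(1/37) + 16·(5/37) + 36·(4/37) + 49·(5/37) = 473/37.
E[X^2 | Y = 6] = (473/37) / (15/37) = 473/15.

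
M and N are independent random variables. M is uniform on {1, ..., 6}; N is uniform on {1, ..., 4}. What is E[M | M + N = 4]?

2

Outcomes with M + N = 4: (1,3), (2,2), (3,1), each with probability 1/24.
E[M | M + N = 4] = (1 + 2 + 3) / 3 = 2.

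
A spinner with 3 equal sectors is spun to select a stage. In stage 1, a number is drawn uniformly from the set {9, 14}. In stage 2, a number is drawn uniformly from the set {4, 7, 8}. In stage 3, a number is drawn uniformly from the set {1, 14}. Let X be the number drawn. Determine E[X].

76/9

E[X | stage 1] = (9+14)/2 = 23/2.
E[X | stage 2] = (4+7+8)/3 = 19/3.
E[X | stage 3] = (1+14)/2 = 15/2.
E[X] = (1/3)·(23/2) + (1/3)·(19/3) + (1/3)·(15/2) = 76/9.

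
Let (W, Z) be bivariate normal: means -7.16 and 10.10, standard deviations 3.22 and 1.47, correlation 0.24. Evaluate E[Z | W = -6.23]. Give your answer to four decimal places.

E[Z | W=x] = μ_Z + ρ(σ_Z/σ_W)(x − μ_W) for jointly normal variables.
E[Z | W=-6.23] = 10.10 + (0.24)·(1.47/3.22)·(-6.23 − (-7.16)) = 10.10 + (0.10957)·(0.93) = 10.2019.

10.2019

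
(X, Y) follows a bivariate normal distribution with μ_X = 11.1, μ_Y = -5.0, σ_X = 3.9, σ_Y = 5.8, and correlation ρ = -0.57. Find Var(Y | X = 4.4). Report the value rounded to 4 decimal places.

For a bivariate normal, Var(Y | X=x) = σ_Y²(1 − ρ²).
Var(Y | X=4.4) = (5.8)²·(1 − (-0.57)²) = 33.64·0.6751 = 22.7104.

22.7104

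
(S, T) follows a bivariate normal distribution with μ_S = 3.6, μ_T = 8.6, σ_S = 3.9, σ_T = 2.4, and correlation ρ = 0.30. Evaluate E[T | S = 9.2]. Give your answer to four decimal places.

The regression of T on S has slope ρ·σ_T/σ_S and passes through (μ_S, μ_T).
E[T | S=9.2] = 8.6 + (0.30)·(2.4/3.9)·(9.2 − (3.6)) = 8.6 + (0.184615)·(5.6) = 9.6338.

9.6338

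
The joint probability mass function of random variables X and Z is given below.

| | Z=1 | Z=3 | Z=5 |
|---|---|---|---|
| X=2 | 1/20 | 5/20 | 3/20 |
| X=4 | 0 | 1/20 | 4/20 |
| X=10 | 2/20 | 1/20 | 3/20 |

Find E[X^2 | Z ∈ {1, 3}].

P(Z ∈ {1, 3}) = 1/2.
Σ X^2·P over the event = 4·(1/20) + 4·(5/20) + 16·(1/20) + 100·(2/20) + 100·(1/20) = 17.
E[X^2 | Z ∈ {1, 3}] = (17) / (1/2) = 34.

34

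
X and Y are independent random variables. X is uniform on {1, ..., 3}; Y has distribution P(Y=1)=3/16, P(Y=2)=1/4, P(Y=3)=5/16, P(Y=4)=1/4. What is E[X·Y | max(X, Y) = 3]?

123/22

P(max(X, Y) = 3) = 11/24.
Summing XY·P(x,y) over outcomes with max(X, Y) = 3 gives 41/16.
E[X·Y | max(X, Y) = 3] = (41/16) / (11/24) = 123/22.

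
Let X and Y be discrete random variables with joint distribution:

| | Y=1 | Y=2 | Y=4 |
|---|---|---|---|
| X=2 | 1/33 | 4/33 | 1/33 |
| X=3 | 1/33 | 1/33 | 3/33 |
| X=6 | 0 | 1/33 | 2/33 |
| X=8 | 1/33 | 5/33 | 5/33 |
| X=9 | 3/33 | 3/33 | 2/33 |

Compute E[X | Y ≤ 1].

P(Y ≤ 1) = 2/11.
Σ X·P over the event = 2·(1/33) + 3·(1/33) + 8·(1/33) + 9·(3/33) = 40/33.
E[X | Y ≤ 1] = (40/33) / (2/11) = 20/3.

20/3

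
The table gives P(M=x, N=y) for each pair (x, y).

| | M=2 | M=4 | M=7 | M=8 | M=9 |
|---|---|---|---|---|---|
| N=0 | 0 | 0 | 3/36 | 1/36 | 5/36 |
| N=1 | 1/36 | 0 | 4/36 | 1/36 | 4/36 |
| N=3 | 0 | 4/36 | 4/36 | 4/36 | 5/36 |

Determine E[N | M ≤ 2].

1

P(M ≤ 2) = 1/36.
Σ N·P over the event = 1·(1/36) = 1/36.
E[N | M ≤ 2] = (1/36) / (1/36) = 1.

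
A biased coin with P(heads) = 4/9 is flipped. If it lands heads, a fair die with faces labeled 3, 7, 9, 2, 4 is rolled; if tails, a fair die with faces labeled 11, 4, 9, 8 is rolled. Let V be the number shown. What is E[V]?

E[V | heads] = (3+7+9+2+4)/5 = 5.
E[V | tails] = (11+4+9+8)/4 = 8.
E[V] = (4/9)·(5) + (5/9)·(8) = 20/3.

20/3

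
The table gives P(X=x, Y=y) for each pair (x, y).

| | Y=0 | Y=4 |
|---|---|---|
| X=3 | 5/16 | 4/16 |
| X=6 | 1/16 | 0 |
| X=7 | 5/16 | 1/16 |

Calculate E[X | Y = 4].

P(Y = 4) = 5/16.
Summing X·P(X=x,Y=y) over the conditioning event gives 19/16.
E[X | Y = 4] = (19/16) / (5/16) = 19/5.

19/5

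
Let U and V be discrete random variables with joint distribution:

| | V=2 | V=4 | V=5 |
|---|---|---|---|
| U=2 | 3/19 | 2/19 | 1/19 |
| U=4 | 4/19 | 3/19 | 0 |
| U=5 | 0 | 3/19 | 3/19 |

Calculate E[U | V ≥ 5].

17/4

P(V ≥ 5) = 4/19.
Summing U·P(U=x,V=y) over the conditioning event gives 17/19.
E[U | V ≥ 5] = (17/19) / (4/19) = 17/4.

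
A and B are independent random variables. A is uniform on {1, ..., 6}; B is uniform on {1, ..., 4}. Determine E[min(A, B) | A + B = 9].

Outcomes with A + B = 9: (5,4), (6,3), each with probability 1/24.
E[min(A, B) | A + B = 9] = (4 + 3) / 2 = 7/2.

7/2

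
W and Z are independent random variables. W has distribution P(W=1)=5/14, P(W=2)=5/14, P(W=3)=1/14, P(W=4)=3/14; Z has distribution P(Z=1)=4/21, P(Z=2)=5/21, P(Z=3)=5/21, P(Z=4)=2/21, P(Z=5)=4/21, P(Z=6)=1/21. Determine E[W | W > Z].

235/71

P(W > Z) = 71/294.
Summing W·P(x,y) over outcomes with W > Z gives 235/294.
E[W | W > Z] = (235/294) / (71/294) = 235/71.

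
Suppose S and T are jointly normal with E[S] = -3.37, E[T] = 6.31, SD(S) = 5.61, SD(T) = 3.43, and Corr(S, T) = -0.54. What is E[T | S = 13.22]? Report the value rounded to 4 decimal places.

0.8326

The regression of T on S has slope ρ·σ_T/σ_S and passes through (μ_S, μ_T).
E[T | S=13.22] = 6.31 + (-0.54)·(3.43/5.61)·(13.22 − (-3.37)) = 6.31 + (-0.33016)·(16.59) = 0.8326.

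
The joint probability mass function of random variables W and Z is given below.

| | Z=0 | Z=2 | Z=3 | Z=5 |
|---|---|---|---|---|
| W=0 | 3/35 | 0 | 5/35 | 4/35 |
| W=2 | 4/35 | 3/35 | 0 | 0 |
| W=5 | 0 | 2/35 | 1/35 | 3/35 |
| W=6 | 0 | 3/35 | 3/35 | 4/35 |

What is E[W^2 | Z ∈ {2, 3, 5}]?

261/14

P(Z ∈ {2, 3, 5}) = 4/5.
Summing W^2·P(W=x,Z=y) over the conditioning event gives 522/35.
E[W^2 | Z ∈ {2, 3, 5}] = (522/35) / (4/5) = 261/14.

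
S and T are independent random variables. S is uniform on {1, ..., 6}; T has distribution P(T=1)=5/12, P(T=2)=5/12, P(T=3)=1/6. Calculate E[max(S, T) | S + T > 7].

52/9

P(S + T > 7) = 1/8.
Summing max(S,T)·P(x,y) over outcomes with S + T > 7 gives 13/18.
E[max(S, T) | S + T > 7] = (13/18) / (1/8) = 52/9.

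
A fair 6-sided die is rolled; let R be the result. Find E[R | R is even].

4

Given R is even, R is equally likely to be any of {2, 4, 6}.
E[R | R is even] = (2 + 4 + 6) / 3 = 4.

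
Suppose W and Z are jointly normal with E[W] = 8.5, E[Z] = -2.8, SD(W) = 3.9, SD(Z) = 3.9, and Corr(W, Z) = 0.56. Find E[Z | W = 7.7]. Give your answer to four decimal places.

The regression of Z on W has slope ρ·σ_Z/σ_W and passes through (μ_W, μ_Z).
E[Z | W=7.7] = -2.8 + (0.56)·(3.9/3.9)·(7.7 − (8.5)) = -2.8 + (0.56)·(-0.8) = -3.2480.

-3.2480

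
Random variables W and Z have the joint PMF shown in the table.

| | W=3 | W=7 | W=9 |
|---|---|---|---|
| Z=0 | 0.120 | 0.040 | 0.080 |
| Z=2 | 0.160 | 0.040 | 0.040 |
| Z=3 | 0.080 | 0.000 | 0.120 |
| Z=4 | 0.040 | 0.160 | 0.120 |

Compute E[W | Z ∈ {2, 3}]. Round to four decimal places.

5.5455

P(Z ∈ {2, 3}) = 0.440.
Σ W·P over the event = 3·(0.160) + 3·(0.080) + 7·(0.040) + 9·(0.040) + 9·(0.120) = 2.440.
E[W | Z ∈ {2, 3}] = (2.440) / (0.440) = 5.5455.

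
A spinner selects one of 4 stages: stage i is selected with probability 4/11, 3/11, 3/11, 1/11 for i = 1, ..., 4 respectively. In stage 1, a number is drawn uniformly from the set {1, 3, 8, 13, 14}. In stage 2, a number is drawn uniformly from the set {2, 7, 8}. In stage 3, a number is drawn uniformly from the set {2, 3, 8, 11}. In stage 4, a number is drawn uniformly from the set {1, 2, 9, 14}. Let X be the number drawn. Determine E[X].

E[X | stage 1] = (1+3+8+13+14)/5 = 39/5.
E[X | stage 2] = (2+7+8)/3 = 17/3.
E[X | stage 3] = (2+3+8+11)/4 = 6.
E[X | stage 4] = (1+2+9+14)/4 = 13/2.
E[X] = (4/11)·(39/5) + (3/11)·(17/3) + (3/11)·(6) + (1/11)·(13/2) = 727/110.

727/110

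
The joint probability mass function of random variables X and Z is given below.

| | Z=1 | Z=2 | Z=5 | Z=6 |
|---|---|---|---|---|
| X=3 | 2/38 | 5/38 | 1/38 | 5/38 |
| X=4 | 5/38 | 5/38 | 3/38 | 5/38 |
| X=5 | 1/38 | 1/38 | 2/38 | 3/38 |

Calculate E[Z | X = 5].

P(X = 5) = 7/38.
Σ Z·P over the event = 1·(1/38) + 2·(1/38) + 5·(2/38) + 6·(3/38) = 31/38.
E[Z | X = 5] = (31/38) / (7/38) = 31/7.

31/7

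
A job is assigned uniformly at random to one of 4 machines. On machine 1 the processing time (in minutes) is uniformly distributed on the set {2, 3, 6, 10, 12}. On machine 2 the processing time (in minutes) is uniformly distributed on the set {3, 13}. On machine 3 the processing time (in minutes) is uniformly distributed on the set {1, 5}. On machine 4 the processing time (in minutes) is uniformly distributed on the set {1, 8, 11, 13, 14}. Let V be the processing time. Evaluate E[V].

27/4

E[V | machine 1] = (2+3+6+10+12)/5 = 33/5.
E[V | machine 2] = (3+13)/2 = 8.
E[V | machine 3] = (1+5)/2 = 3.
E[V | machine 4] = (1+8+11+13+14)/5 = 47/5.
E[V] = (1/4)·(33/5) + (1/4)·(8) + (1/4)·(3) + (1/4)·(47/5) = 27/4.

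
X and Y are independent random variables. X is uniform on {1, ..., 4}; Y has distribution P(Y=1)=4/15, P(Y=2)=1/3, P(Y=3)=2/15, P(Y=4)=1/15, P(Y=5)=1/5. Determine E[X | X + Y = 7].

P(X + Y = 7) = 1/10.
Summing X·P(x,y) over outcomes with X + Y = 7 gives 17/60.
E[X | X + Y = 7] = (17/60) / (1/10) = 17/6.

17/6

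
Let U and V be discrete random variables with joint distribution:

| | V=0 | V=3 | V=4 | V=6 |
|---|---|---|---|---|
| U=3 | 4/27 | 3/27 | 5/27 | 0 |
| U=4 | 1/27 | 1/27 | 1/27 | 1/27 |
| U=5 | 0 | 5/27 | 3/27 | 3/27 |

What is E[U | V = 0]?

P(V = 0) = 5/27.
Σ U·P over the event = 3·(4/27) + 4·(1/27) = 16/27.
E[U | V = 0] = (16/27) / (5/27) = 16/5.

16/5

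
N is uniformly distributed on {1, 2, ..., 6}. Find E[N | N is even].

Given N is even, N is equally likely to be any of {2, 4, 6}.
E[N | N is even] = (2 + 4 + 6) / 3 = 4.

4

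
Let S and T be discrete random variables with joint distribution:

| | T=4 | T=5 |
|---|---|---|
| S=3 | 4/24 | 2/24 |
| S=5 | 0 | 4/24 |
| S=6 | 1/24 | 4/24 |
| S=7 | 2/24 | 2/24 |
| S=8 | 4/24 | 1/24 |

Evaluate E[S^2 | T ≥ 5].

424/13

P(T ≥ 5) = 13/24.
Summing S^2·P(S=x,T=y) over the conditioning event gives 53/3.
E[S^2 | T ≥ 5] = (53/3) / (13/24) = 424/13.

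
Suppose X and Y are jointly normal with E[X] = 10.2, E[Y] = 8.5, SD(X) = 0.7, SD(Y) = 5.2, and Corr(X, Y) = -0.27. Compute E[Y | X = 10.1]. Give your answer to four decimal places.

For a bivariate normal, E[Y | X=x] = μ_Y + ρ·(σ_Y/σ_X)·(x − μ_X).
E[Y | X=10.1] = 8.5 + (-0.27)·(5.2/0.7)·(10.1 − (10.2)) = 8.5 + (-2.0057)·(-0.1) = 8.7006.

8.7006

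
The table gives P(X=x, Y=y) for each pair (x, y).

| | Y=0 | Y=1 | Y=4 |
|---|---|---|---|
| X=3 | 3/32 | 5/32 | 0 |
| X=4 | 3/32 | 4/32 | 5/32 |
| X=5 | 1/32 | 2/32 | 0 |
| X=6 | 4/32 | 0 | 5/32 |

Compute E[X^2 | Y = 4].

26

P(Y = 4) = 5/16.
Σ X^2·P over the event = 16·(5/32) + 36·(5/32) = 65/8.
E[X^2 | Y = 4] = (65/8) / (5/16) = 26.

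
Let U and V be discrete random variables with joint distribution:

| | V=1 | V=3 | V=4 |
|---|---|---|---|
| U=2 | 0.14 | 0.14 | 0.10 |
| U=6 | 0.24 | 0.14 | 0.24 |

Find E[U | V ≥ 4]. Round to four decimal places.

P(V ≥ 4) = 0.34.
Σ U·P over the event = 2·(0.10) + 6·(0.24) = 1.64.
E[U | V ≥ 4] = (1.64) / (0.34) = 4.8235.

4.8235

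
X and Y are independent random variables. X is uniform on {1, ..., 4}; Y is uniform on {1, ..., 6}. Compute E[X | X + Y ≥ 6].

P(X + Y ≥ 6) = 7/12.
Summing X·P(x,y) over outcomes with X + Y ≥ 6 gives 5/3.
E[X | X + Y ≥ 6] = (5/3) / (7/12) = 20/7.

20/7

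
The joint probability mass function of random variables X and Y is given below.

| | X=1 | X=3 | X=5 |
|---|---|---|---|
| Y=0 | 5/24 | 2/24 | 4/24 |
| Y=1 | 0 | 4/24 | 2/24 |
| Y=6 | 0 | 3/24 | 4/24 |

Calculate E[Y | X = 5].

P(X = 5) = 5/12.
Σ Y·P over the event = 0·(4/24) + 1·(2/24) + 6·(4/24) = 13/12.
E[Y | X = 5] = (13/12) / (5/12) = 13/5.

13/5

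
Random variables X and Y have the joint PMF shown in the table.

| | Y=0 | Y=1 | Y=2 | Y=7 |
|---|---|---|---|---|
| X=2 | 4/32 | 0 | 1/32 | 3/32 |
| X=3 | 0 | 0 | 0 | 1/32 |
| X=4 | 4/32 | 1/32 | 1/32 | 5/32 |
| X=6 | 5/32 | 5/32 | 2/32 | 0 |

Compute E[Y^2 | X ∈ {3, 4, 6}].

P(X ∈ {3, 4, 6}) = 3/4.
Σ Y^2·P over the event = 49·(1/32) + 0·(4/32) + 1·(1/32) + 4·(1/32) + 49·(5/32) + 0·(5/32) + 1·(5/32) + 4·(2/32) = 39/4.
E[Y^2 | X ∈ {3, 4, 6}] = (39/4) / (3/4) = 13.

13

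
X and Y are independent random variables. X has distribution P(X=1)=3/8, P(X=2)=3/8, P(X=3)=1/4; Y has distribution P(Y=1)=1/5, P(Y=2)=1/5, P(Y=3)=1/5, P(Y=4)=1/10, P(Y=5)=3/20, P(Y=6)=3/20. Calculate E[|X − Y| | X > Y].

P(X > Y) = 7/40.
Summing |X−Y|·P(x,y) over outcomes with X > Y gives 9/40.
E[|X − Y| | X > Y] = (9/40) / (7/40) = 9/7.

9/7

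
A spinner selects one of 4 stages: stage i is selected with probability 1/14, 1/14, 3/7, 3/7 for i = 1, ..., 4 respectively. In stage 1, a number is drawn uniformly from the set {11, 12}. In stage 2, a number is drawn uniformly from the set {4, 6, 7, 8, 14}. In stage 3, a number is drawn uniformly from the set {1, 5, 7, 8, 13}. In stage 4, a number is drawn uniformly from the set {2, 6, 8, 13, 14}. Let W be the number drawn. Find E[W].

E[W | stage 1] = (11+12)/2 = 23/2.
E[W | stage 2] = (4+6+7+8+14)/5 = 39/5.
E[W | stage 3] = (1+5+7+8+13)/5 = 34/5.
E[W | stage 4] = (2+6+8+13+14)/5 = 43/5.
By the law of total expectation,
E[W] = (1/14)·(23/2) + (1/14)·(39/5) + (3/7)·(34/5) + (3/7)·(43/5) = 1117/140.

1117/140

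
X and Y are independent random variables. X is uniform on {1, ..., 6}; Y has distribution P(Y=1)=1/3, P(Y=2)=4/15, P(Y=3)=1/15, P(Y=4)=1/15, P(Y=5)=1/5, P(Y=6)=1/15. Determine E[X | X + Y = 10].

P(X + Y = 10) = 1/18.
Summing X·P(x,y) over outcomes with X + Y = 10 gives 5/18.
E[X | X + Y = 10] = (5/18) / (1/18) = 5.

5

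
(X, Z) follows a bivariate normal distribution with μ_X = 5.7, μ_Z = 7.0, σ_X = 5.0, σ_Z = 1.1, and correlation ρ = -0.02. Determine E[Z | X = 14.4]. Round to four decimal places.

6.9617

For a bivariate normal, E[Z | X=x] = μ_Z + ρ·(σ_Z/σ_X)·(x − μ_X).
E[Z | X=14.4] = 7.0 + (-0.02)·(1.1/5.0)·(14.4 − (5.7)) = 7.0 + (-0.0044)·(8.7) = 6.9617.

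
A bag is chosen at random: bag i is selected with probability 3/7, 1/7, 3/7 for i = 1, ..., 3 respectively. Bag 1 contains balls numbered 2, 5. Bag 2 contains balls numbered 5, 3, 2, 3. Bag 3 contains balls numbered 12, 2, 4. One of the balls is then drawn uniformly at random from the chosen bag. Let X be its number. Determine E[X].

E[X | bag 1] = (2+5)/2 = 7/2.
E[X | bag 2] = (5+3+2+3)/4 = 13/4.
E[X | bag 3] = (12+2+4)/3 = 6.
By the law of total expectation,
E[X] = (3/7)·(7/2) + (1/7)·(13/4) + (3/7)·(6) = 127/28.

127/28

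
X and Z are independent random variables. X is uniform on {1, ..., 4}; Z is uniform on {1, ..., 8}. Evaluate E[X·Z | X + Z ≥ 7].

P(X + Z ≥ 7) = 9/16.
Summing XZ·P(x,y) over outcomes with X + Z ≥ 7 gives 295/32.
E[X·Z | X + Z ≥ 7] = (295/32) / (9/16) = 295/18.

295/18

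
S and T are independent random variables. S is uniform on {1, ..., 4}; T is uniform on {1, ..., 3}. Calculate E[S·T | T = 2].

5

Outcomes with T = 2: (1,2), (2,2), (3,2), (4,2), each with probability 1/12.
E[S·T | T = 2] = (2 + 4 + 6 + 8) / 4 = 5.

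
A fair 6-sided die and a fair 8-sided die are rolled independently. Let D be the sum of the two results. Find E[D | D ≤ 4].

P(D ≤ 4) = 1/8.
Σ over the event: 2·1/48 + 3·1/24 + 4·1/16 = 5/12.
E[D | D ≤ 4] = (5/12) / (1/8) = 10/3.

10/3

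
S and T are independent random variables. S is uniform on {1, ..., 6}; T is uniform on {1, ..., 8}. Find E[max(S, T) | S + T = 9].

37/6

Outcomes with S + T = 9: (1,8), (2,7), (3,6), (4,5), (5,4), (6,3), each with probability 1/48.
E[max(S, T) | S + T = 9] = (8 + 7 + 6 + 5 + 5 + 6) / 6 = 37/6.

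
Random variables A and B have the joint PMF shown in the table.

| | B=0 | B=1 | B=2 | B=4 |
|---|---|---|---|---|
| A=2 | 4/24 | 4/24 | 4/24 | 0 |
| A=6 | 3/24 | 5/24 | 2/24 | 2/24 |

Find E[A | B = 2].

P(B = 2) = 1/4.
Σ A·P over the event = 2·(4/24) + 6·(2/24) = 5/6.
E[A | B = 2] = (5/6) / (1/4) = 10/3.

10/3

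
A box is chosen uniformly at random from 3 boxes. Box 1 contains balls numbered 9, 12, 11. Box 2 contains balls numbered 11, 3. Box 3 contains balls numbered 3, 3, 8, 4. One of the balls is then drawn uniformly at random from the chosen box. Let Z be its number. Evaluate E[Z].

133/18

E[Z | box 1] = (9+12+11)/3 = 32/3.
E[Z | box 2] = (11+3)/2 = 7.
E[Z | box 3] = (3+3+8+4)/4 = 9/2.
By the law of total expectation,
E[Z] = (1/3)·(32/3) + (1/3)·(7) + (1/3)·(9/2) = 133/18.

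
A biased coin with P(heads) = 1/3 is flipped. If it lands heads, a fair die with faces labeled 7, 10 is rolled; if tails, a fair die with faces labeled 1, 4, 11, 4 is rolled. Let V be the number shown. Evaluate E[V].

E[V | heads] = (7+10)/2 = 17/2.
E[V | tails] = (1+4+11+4)/4 = 5.
E[V] = (1/3)·(17/2) + (2/3)·(5) = 37/6.

37/6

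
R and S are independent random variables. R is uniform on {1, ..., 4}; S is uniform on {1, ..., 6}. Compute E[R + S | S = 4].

Outcomes with S = 4: (1,4), (2,4), (3,4), (4,4), each with probability 1/24.
E[R + S | S = 4] = (5 + 6 + 7 + 8) / 4 = 13/2.

13/2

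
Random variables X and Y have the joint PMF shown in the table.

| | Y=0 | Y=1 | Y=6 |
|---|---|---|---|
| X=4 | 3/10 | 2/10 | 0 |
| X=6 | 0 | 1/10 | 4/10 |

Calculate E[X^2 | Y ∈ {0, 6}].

P(Y ∈ {0, 6}) = 7/10.
Σ X^2·P over the event = 16·(3/10) + 36·(4/10) = 96/5.
E[X^2 | Y ∈ {0, 6}] = (96/5) / (7/10) = 192/7.

192/7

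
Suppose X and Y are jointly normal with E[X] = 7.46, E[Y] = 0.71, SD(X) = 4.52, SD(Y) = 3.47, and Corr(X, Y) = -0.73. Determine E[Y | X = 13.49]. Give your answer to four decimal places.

-2.6693

The regression of Y on X has slope ρ·σ_Y/σ_X and passes through (μ_X, μ_Y).
E[Y | X=13.49] = 0.71 + (-0.73)·(3.47/4.52)·(13.49 − (7.46)) = 0.71 + (-0.56042)·(6.03) = -2.6693.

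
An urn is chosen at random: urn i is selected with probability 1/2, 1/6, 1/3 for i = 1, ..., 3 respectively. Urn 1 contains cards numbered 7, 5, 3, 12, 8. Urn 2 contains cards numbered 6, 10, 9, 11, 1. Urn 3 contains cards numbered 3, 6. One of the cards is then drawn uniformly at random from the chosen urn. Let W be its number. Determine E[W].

187/30

E[W | urn 1] = (7+5+3+12+8)/5 = 7.
E[W | urn 2] = (6+10+9+11+1)/5 = 37/5.
E[W | urn 3] = (3+6)/2 = 9/2.
By the law of total expectation,
E[W] = (1/2)·(7) + (1/6)·(37/5) + (1/3)·(9/2) = 187/30.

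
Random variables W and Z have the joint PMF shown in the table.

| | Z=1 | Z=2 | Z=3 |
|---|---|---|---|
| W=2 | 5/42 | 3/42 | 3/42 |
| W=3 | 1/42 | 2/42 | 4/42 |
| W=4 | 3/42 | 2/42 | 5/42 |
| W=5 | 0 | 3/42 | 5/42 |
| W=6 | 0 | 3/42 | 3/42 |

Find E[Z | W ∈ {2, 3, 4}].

P(W ∈ {2, 3, 4}) = 2/3.
Summing Z·P(W=x,Z=y) over the conditioning event gives 59/42.
E[Z | W ∈ {2, 3, 4}] = (59/42) / (2/3) = 59/28.

59/28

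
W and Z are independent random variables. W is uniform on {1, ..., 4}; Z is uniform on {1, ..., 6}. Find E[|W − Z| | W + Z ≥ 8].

2

P(W + Z ≥ 8) = 1/4.
Summing |W−Z|·P(x,y) over outcomes with W + Z ≥ 8 gives 1/2.
E[|W − Z| | W + Z ≥ 8] = (1/2) / (1/4) = 2.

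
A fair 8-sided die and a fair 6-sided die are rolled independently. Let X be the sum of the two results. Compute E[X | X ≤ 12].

344/45

P(X ≤ 12) = 15/16.
E[X | X ≤ 12] = (43/6) / (15/16) = 344/45.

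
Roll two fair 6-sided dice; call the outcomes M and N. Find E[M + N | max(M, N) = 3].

Outcomes with max(M, N) = 3: (1,3), (2,3), (3,1), (3,2), (3,3), each with probability 1/36.
E[M + N | max(M, N) = 3] = (4 + 5 + 4 + 5 + 6) / 5 = 24/5.

24/5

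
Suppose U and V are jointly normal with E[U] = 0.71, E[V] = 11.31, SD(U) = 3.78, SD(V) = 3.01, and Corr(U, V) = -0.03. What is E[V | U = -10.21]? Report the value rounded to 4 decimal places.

E[V | U=x] = μ_V + ρ(σ_V/σ_U)(x − μ_U) for jointly normal variables.
E[V | U=-10.21] = 11.31 + (-0.03)·(3.01/3.78)·(-10.21 − (0.71)) = 11.31 + (-0.023889)·(-10.92) = 11.5709.

11.5709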